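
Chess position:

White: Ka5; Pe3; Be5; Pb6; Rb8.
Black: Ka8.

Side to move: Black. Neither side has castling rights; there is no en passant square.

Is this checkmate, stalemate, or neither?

checkmate

Black to move; black king on a8.
In check: yes, from the white rook on b8.
King squares — a7: attacked by Pb6; b7: attacked by Rb8; b8: attacked by Be5.
Legal moves for Black: none.
In check with no legal moves → checkmate.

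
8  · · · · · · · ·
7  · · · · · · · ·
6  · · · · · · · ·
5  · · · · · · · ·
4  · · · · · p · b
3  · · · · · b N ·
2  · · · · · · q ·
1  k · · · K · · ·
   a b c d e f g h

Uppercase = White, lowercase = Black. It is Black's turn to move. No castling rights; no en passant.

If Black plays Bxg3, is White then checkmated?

After Bxg3: white king on e1; in check: yes, from the black bishop on g3.
King squares — d1: attacked by Bf3; f1: attacked by Qg2; d2: attacked by Qg2; e2: attacked by Qg2; f2: attacked by Qg2.
White has no legal moves → checkmate.

yes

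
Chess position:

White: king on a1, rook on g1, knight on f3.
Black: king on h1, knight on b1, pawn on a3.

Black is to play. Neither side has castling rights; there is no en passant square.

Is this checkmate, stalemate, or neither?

Black to move; black king on h1.
In check: yes, from the white rook on g1.
King squares — g1: attacked by Nf3; g2: attacked by Rg1; h2: attacked by Nf3.
Legal moves for Black: none.
In check with no legal moves → checkmate.

checkmate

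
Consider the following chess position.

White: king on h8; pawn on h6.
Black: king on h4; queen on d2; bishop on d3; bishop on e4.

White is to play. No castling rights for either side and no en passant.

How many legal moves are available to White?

White to move; king on h8.
In check: no.
Legal moves: Kg8, Kg7, h7.
Count: 3.

3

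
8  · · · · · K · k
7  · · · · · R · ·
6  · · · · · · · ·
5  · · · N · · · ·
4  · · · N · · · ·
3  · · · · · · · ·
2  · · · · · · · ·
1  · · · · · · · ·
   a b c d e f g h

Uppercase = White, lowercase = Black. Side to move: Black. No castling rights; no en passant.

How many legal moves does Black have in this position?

0

Black to move; king on h8.
In check: no.
Legal moves: none.
Count: 0.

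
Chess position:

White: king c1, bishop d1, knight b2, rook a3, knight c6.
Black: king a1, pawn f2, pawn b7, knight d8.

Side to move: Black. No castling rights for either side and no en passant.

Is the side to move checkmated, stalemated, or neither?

Black to move; black king on a1.
In check: yes, from the white rook on a3.
King squares — b1: attacked by Kc1; a2: attacked by Ra3; b2: attacked by Kc1.
Legal moves for Black: none.
In check with no legal moves → checkmate.

checkmate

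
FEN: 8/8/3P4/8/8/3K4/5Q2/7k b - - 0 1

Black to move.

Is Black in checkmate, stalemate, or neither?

stalemate

Black to move; black king on h1.
In check: no.
King squares — g1: attacked by Qf2; g2: attacked by Qf2; h2: attacked by Qf2.
Legal moves for Black: none.
Not in check and no legal moves → stalemate.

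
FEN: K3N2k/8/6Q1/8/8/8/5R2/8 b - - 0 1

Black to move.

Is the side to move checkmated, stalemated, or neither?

Black to move; black king on h8.
In check: no.
King squares — g7: attacked by Qg6; h7: attacked by Qg6; g8: attacked by Qg6.
Legal moves for Black: none.
Not in check and no legal moves → stalemate.

stalemate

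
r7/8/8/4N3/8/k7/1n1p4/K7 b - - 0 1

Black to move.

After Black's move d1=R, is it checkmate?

After d1=R: white king on a1; in check: yes, from the black rook on d1.
King squares — b1: attacked by Rd1; a2: attacked by Ka3; b2: attacked by Ka3.
White has no legal moves → checkmate.

yes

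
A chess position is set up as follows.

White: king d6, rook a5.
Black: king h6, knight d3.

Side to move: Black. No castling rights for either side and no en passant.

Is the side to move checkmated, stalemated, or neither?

Black to move; black king on h6.
In check: no.
Legal moves for Black: Kh7, Kg7, Kg6, Ne5, Nc5, Nf4, Nb4, Nf2, Nb2, Ne1, Nc1.
Black has 11 legal moves and is not in check → neither.

neither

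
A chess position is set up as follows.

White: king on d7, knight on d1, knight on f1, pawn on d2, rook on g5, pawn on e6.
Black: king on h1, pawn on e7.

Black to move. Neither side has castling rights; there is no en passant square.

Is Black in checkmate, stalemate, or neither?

stalemate

Black to move; black king on h1.
In check: no.
King squares — g1: attacked by Rg5; g2: attacked by Rg5; h2: attacked by Nf1.
Legal moves for Black: none.
Not in check and no legal moves → stalemate.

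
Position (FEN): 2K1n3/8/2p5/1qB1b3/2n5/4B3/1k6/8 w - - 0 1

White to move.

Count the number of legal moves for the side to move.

White to move; king on c8.
In check: no.
Legal moves: Kd8, Kd7, Bf8, Be7, Ba7, Bd6, Bb6, Bcd4+, Bb4, Ba3+, Bh6, Bg5, Bf4, Bed4+, Bf2, Bd2, Bg1, Bc1+.
Count: 18.

18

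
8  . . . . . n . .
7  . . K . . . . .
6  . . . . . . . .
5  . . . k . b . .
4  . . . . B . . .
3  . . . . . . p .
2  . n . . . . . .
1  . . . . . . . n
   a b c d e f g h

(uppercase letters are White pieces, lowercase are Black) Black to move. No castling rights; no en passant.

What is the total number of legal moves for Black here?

7

Black to move; king on d5.
In check: yes, from the white bishop on e4.
Legal moves: Ke6, Ke5, Kc5, Kxe4, Kd4, Kc4, Bxe4.
Count: 7.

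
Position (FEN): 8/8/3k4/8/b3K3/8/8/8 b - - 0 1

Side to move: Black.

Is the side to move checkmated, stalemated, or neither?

Black to move; black king on d6.
In check: no.
Legal moves for Black: Ke7, Kd7, Kc7, Ke6, Kc6, Kc5, Be8, Bd7, Bc6+, Bb5, Bb3, Bc2+, Bd1.
Black has 13 legal moves and is not in check → neither.

neither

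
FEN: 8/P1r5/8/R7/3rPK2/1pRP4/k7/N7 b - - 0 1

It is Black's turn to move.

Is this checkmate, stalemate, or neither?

Black to move; black king on a2.
In check: yes, from the white rook on a5.
Legal moves for Black: Kb2, Kb1, Ra4.
Black is in check but has 3 legal moves → neither.

neither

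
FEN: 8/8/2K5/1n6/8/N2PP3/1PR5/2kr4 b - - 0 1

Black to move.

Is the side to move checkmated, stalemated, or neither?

checkmate

Black to move; black king on c1.
In check: yes, from the white rook on c2.
King squares — b1: attacked by Na3; d1: own rook; b2: attacked by Rc2; c2: attacked by Na3; d2: attacked by Rc2.
Legal moves for Black: none.
In check with no legal moves → checkmate.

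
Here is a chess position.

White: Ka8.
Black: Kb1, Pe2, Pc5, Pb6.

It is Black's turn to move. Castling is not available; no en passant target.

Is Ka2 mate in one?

After Ka2: white king on a8; in check: no.
White is not in check, so this cannot be checkmate.

no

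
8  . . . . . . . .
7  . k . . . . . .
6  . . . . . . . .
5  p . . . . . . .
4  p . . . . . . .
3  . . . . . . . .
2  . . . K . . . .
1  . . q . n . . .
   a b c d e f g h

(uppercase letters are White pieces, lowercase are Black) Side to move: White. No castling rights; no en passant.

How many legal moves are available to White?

2

White to move; king on d2.
In check: yes, from the black queen on c1.
Legal moves: Ke2, Kxc1.
Count: 2.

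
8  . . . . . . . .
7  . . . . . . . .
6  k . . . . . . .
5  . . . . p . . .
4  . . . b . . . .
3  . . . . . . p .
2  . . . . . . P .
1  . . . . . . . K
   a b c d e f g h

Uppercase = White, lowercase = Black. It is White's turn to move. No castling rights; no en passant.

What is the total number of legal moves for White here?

White to move; king on h1.
In check: no.
Legal moves: none.
Count: 0.

0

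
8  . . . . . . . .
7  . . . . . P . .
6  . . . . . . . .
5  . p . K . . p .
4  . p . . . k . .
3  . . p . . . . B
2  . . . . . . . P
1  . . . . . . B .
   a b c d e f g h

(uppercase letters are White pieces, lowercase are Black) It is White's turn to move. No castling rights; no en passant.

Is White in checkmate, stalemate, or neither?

White to move; white king on d5.
In check: no.
Legal moves for White include: Ke6, Kd6, Kc6, Kc5, Kd4, Bc8, Bd7, Be6, Bf5, Bg4, Bg2, Bf1, Ba7, Bb6, Bc5, Bd4, Be3+, Bf2, ... (list truncated; more exist).
White has legal moves and is not in check → neither.

neither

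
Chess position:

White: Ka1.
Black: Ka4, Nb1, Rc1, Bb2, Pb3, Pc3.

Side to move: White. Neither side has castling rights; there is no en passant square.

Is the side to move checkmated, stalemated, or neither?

White to move; white king on a1.
In check: yes, from the black bishop on b2.
King squares — b1: attacked by Rc1; a2: attacked by Pb3; b2: attacked by Pc3.
Legal moves for White: none.
In check with no legal moves → checkmate.

checkmate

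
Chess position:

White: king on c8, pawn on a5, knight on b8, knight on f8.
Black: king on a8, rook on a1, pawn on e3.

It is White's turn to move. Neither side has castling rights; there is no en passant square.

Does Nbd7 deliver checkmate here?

After Nbd7: black king on a8; in check: no.
Black is not in check, so this cannot be checkmate.

no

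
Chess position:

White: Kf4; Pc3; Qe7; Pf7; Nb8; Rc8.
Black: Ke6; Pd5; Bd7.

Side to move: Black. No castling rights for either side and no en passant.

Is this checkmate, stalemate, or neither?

neither

Black to move; black king on e6.
In check: yes, from the white queen on e7.
King squares — d5: own pawn; e5: attacked by Kf4; f5: attacked by Kf4; d6: attacked by Qe7; f6: attacked by Qe7; d7: own bishop; e7: available; f7: attacked by Qe7.
Legal moves for Black: Kxe7.
Black is in check but has 1 legal move → neither.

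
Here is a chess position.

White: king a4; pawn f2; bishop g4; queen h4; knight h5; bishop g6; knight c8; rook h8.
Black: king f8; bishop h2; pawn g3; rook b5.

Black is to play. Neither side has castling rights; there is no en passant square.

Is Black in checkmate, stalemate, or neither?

checkmate

Black to move; black king on f8.
In check: yes, from the white rook on h8.
King squares — e7: attacked by Qh4; f7: attacked by Bg6; g7: attacked by Nh5; e8: attacked by Bg6; g8: attacked by Rh8.
Legal moves for Black: none.
In check with no legal moves → checkmate.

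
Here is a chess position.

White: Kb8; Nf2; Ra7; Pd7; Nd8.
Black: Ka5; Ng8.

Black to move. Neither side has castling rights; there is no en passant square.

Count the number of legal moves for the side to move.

Black to move; king on a5.
In check: yes, from the white rook on a7.
Legal moves: Kb6, Kb5, Kb4.
Count: 3.

3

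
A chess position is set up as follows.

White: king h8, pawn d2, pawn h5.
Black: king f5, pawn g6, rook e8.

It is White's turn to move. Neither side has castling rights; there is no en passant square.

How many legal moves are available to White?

2

White to move; king on h8.
In check: yes, from the black rook on e8.
Legal moves: Kh7, Kg7.
Count: 2.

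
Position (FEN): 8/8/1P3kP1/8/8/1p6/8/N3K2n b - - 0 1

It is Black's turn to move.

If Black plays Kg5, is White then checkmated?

no

After Kg5: white king on e1; in check: no.
White is not in check, so this cannot be checkmate.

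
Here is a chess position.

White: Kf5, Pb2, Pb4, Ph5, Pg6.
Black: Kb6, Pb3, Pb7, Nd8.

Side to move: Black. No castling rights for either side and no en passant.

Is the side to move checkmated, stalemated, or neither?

neither

Black to move; black king on b6.
In check: no.
Legal moves for Black: Nf7, Ne6, Nc6, Kc7, Ka7, Kc6, Ka6, Kb5.
Black has 8 legal moves and is not in check → neither.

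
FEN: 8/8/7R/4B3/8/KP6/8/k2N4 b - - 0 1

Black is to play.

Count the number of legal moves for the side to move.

Black to move; king on a1.
In check: yes, from the white bishop on e5.
Legal moves: Kb1.
Count: 1.

1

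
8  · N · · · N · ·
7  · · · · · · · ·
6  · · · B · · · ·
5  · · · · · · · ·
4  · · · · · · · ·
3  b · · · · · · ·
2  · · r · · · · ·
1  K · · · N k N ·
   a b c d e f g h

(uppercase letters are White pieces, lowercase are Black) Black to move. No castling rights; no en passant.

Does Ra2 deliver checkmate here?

After Ra2: white king on a1; in check: yes, from the black rook on a2.
White has 2 legal replies: Kxa2, Kb1.
In check but a legal move exists → not checkmate.

no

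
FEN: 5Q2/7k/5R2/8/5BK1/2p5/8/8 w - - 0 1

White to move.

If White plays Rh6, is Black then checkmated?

yes

After Rh6: black king on h7; in check: yes, from the white rook on h6.
King squares — g6: attacked by Rh6; h6: attacked by Bf4; g7: attacked by Qf8; g8: attacked by Qf8; h8: attacked by Rh6.
Black has no legal moves → checkmate.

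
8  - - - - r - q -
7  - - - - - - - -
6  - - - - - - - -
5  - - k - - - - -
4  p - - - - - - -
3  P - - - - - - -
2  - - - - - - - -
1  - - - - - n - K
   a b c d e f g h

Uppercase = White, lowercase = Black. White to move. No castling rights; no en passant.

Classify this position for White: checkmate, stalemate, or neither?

stalemate

White to move; white king on h1.
In check: no.
King squares — g1: attacked by Qg8; g2: attacked by Qg8; h2: attacked by Nf1.
Legal moves for White: none.
Not in check and no legal moves → stalemate.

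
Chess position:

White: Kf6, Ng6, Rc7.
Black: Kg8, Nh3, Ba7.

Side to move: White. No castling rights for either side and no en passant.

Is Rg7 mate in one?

yes

After Rg7: black king on g8; in check: yes, from the white rook on g7.
King squares — f7: attacked by Kf6; g7: attacked by Kf6; h7: attacked by Rg7; f8: attacked by Ng6; h8: attacked by Ng6.
Black has no legal moves → checkmate.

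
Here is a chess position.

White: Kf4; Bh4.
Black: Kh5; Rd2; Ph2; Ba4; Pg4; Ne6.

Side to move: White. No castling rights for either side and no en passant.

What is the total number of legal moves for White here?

5

White to move; king on f4.
In check: yes, from the black knight on e6.
Legal moves: Kf5, Ke5, Ke4, Kg3, Ke3.
Count: 5.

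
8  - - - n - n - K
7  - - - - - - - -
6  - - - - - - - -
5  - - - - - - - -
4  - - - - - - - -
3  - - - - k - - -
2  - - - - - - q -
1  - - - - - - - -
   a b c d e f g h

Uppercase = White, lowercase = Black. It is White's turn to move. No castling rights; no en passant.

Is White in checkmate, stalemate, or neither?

stalemate

White to move; white king on h8.
In check: no.
King squares — g7: attacked by Qg2; h7: attacked by Nf8; g8: attacked by Qg2.
Legal moves for White: none.
Not in check and no legal moves → stalemate.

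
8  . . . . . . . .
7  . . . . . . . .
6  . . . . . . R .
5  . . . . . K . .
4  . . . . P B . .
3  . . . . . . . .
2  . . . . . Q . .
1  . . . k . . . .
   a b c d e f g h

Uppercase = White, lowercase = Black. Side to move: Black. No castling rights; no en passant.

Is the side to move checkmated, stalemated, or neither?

stalemate

Black to move; black king on d1.
In check: no.
King squares — c1: attacked by Bf4; e1: attacked by Qf2; c2: attacked by Qf2; d2: attacked by Qf2; e2: attacked by Qf2.
Legal moves for Black: none.
Not in check and no legal moves → stalemate.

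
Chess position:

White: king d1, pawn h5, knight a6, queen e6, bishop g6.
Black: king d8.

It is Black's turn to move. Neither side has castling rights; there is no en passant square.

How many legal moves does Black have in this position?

Black to move; king on d8.
In check: no.
Legal moves: none.
Count: 0.

0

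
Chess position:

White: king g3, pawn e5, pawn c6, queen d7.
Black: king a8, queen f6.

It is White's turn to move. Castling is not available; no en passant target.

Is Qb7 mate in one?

After Qb7: black king on a8; in check: yes, from the white queen on b7.
King squares — a7: attacked by Qb7; b7: attacked by Pc6; b8: attacked by Qb7.
Black has no legal moves → checkmate.

yes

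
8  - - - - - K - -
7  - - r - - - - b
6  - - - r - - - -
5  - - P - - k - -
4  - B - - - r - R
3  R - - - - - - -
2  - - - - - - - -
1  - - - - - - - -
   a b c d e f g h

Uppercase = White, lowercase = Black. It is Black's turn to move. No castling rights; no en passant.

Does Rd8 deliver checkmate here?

After Rd8: white king on f8; in check: yes, from the black rook on d8.
King squares — e7: attacked by Rc7; f7: attacked by Rc7; g7: attacked by Rc7; e8: attacked by Rd8; g8: attacked by Bh7.
White has no legal moves → checkmate.

yes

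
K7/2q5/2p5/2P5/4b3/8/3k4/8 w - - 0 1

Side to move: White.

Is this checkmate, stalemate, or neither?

stalemate

White to move; white king on a8.
In check: no.
King squares — a7: attacked by Qc7; b7: attacked by Qc7; b8: attacked by Qc7.
Legal moves for White: none.
Not in check and no legal moves → stalemate.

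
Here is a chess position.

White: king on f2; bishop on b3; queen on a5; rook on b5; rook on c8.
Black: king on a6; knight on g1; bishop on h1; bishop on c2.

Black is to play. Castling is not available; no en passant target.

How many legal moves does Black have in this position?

0

Black to move; king on a6.
In check: yes, from the white queen on a5.
Legal moves: none.
Count: 0.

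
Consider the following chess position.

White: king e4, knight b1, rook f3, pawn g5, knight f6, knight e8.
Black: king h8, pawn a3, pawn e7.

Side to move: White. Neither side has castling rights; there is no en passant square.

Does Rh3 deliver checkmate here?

After Rh3: black king on h8; in check: yes, from the white rook on h3.
King squares — g7: attacked by Ne8; h7: attacked by Rh3; g8: attacked by Nf6.
Black has no legal moves → checkmate.

yes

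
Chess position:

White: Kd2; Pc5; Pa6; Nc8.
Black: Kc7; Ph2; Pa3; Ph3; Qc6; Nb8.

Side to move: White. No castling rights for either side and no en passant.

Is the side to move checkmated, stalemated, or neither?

neither

White to move; white king on d2.
In check: no.
Legal moves for White: Ne7, Na7, Nd6, Nb6, Ke3, Kd3, Kc3, Ke2, Kc2, Ke1, Kd1, Kc1, a7.
White has 13 legal moves and is not in check → neither.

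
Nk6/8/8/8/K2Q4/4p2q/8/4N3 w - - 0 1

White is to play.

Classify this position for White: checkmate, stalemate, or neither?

White to move; white king on a4.
In check: no.
Legal moves for White include: Nc7, Nb6, Qh8+, Qd8+, Qg7, Qd7, Qa7+, Qf6, Qd6+, Qb6+, Qe5+, Qd5, Qc5, Qh4, Qg4, Qf4+, Qe4, Qc4, ... (list truncated; more exist).
White has legal moves and is not in check → neither.

neither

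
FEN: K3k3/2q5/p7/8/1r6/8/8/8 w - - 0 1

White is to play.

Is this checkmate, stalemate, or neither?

stalemate

White to move; white king on a8.
In check: no.
King squares — a7: attacked by Qc7; b7: attacked by Rb4; b8: attacked by Rb4.
Legal moves for White: none.
Not in check and no legal moves → stalemate.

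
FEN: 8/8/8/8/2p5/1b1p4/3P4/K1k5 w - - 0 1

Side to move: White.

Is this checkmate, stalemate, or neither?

White to move; white king on a1.
In check: no.
King squares — b1: attacked by Kc1; a2: attacked by Bb3; b2: attacked by Kc1.
Legal moves for White: none.
Not in check and no legal moves → stalemate.

stalemate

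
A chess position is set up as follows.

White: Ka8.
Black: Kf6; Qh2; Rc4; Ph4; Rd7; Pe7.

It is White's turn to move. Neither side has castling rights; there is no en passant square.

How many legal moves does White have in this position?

White to move; king on a8.
In check: no.
Legal moves: none.
Count: 0.

0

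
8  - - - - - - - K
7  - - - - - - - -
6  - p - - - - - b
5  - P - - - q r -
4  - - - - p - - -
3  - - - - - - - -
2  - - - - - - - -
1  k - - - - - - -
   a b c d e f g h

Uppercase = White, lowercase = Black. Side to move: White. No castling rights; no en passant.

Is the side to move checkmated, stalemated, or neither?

stalemate

White to move; white king on h8.
In check: no.
King squares — g7: attacked by Rg5; h7: attacked by Qf5; g8: attacked by Rg5.
Legal moves for White: none.
Not in check and no legal moves → stalemate.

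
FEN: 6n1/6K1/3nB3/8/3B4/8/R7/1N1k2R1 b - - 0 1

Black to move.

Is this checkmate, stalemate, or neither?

checkmate

Black to move; black king on d1.
In check: yes, from the white rook on g1.
King squares — c1: attacked by Rg1; e1: attacked by Rg1; c2: attacked by Ra2; d2: attacked by Nb1; e2: attacked by Ra2.
Legal moves for Black: none.
In check with no legal moves → checkmate.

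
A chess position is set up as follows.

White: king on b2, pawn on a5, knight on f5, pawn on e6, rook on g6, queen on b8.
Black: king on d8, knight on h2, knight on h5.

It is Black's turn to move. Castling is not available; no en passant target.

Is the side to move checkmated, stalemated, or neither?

Black to move; black king on d8.
In check: yes, from the white queen on b8.
King squares — c7: attacked by Qb8; d7: attacked by Pe6; e7: attacked by Nf5; c8: attacked by Qb8; e8: attacked by Qb8.
Legal moves for Black: none.
In check with no legal moves → checkmate.

checkmate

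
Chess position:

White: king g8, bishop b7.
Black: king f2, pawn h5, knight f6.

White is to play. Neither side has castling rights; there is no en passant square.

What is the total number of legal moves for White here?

White to move; king on g8.
In check: yes, from the black knight on f6.
Legal moves: Kh8, Kf8, Kg7, Kf7.
Count: 4.

4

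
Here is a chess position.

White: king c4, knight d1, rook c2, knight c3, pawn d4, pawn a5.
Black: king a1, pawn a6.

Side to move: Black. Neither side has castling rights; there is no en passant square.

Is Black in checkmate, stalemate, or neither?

Black to move; black king on a1.
In check: no.
King squares — b1: attacked by Nc3; a2: attacked by Rc2; b2: attacked by Nd1.
Legal moves for Black: none.
Not in check and no legal moves → stalemate.

stalemate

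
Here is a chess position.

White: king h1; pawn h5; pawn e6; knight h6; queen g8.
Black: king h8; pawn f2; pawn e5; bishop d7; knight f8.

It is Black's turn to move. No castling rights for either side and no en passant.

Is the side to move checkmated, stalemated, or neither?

checkmate

Black to move; black king on h8.
In check: yes, from the white queen on g8.
King squares — g7: attacked by Qg8; h7: attacked by Qg8; g8: attacked by Nh6.
Legal moves for Black: none.
In check with no legal moves → checkmate.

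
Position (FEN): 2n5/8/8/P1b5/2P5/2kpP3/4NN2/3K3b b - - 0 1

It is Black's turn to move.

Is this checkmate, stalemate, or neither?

Black to move; black king on c3.
In check: yes, from the white knight on e2.
King squares — b2: available; c2: attacked by Kd1; d2: attacked by Kd1; b3: available; d3: own pawn; b4: available; c4: available; d4: attacked by Ne2.
Legal moves for Black: Kxc4, Kb4, Kb3, Kb2, dxe2+.
Black is in check but has 5 legal moves → neither.

neither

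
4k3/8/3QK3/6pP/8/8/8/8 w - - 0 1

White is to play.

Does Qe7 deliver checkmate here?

yes

After Qe7: black king on e8; in check: yes, from the white queen on e7.
King squares — d7: attacked by Ke6; e7: attacked by Ke6; f7: attacked by Ke6; d8: attacked by Qe7; f8: attacked by Qe7.
Black has no legal moves → checkmate.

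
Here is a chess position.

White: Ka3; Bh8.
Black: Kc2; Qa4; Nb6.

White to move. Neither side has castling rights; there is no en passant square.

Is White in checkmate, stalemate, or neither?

checkmate

White to move; white king on a3.
In check: yes, from the black queen on a4.
King squares — a2: attacked by Qa4; b2: attacked by Kc2; b3: attacked by Kc2; a4: attacked by Nb6; b4: attacked by Qa4.
Legal moves for White: none.
In check with no legal moves → checkmate.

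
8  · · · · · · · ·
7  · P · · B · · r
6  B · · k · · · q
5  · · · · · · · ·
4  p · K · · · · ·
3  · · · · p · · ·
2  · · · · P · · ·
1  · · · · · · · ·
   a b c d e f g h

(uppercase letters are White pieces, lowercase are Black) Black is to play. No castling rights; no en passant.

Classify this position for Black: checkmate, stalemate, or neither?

Black to move; black king on d6.
In check: yes, from the white bishop on e7.
Legal moves for Black: Kxe7, Kd7, Kc7, Ke6, Kc6, Ke5, Rxe7.
Black is in check but has 7 legal moves → neither.

neither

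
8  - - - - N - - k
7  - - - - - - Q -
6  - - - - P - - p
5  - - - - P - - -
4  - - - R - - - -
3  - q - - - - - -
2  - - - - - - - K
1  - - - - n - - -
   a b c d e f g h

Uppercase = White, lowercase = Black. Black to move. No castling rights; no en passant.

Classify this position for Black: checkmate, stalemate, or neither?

Black to move; black king on h8.
In check: yes, from the white queen on g7.
King squares — g7: attacked by Ne8; h7: attacked by Qg7; g8: attacked by Qg7.
Legal moves for Black: none.
In check with no legal moves → checkmate.

checkmate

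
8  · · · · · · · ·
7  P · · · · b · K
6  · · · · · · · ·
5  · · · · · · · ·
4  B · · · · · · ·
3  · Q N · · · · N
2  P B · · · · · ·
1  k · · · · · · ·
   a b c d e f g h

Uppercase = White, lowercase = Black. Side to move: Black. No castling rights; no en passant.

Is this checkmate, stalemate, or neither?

checkmate

Black to move; black king on a1.
In check: yes, from the white bishop on b2.
King squares — b1: attacked by Nc3; a2: attacked by Qb3; b2: attacked by Qb3.
Legal moves for Black: none.
In check with no legal moves → checkmate.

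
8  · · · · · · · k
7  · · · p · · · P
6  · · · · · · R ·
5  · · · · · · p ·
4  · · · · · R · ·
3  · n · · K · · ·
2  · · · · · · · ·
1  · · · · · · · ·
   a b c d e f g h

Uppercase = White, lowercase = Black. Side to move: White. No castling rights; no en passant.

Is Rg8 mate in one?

After Rg8: black king on h8; in check: yes, from the white rook on g8.
Black has 1 legal reply: Kxh7.
In check but a legal move exists → not checkmate.

no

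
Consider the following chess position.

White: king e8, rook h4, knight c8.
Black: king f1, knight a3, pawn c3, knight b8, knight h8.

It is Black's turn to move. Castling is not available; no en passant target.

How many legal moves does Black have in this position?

Black to move; king on f1.
In check: no.
Legal moves: Nf7, Ng6, Nd7, Nc6, Na6, Nb5, Nc4, Nc2, Nb1, Kg2, Kf2, Ke2, Kg1, Ke1, c2.
Count: 15.

15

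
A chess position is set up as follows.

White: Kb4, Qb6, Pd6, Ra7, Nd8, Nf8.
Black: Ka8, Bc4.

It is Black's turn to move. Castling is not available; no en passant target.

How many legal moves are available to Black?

Black to move; king on a8.
In check: yes, from the white rook on a7.
Legal moves: none.
Count: 0.

0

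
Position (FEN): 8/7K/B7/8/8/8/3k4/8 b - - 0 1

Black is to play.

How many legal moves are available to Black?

6

Black to move; king on d2.
In check: no.
Legal moves: Ke3, Kc3, Kc2, Ke1, Kd1, Kc1.
Count: 6.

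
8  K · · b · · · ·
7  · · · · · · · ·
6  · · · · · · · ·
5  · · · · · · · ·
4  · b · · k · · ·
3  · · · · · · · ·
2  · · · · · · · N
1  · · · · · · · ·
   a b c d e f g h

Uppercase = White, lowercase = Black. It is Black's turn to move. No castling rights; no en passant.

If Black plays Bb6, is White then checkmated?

no

After Bb6: white king on a8; in check: no.
White is not in check, so this cannot be checkmate.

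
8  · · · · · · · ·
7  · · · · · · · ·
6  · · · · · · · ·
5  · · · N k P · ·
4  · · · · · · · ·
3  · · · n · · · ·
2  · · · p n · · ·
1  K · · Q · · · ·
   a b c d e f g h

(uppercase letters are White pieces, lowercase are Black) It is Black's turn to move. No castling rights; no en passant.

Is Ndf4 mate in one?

no

After Ndf4: white king on a1; in check: no.
White is not in check, so this cannot be checkmate.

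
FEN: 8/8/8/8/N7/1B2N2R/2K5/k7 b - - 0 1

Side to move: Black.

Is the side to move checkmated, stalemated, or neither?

stalemate

Black to move; black king on a1.
In check: no.
King squares — b1: attacked by Kc2; a2: attacked by Bb3; b2: attacked by Kc2.
Legal moves for Black: none.
Not in check and no legal moves → stalemate.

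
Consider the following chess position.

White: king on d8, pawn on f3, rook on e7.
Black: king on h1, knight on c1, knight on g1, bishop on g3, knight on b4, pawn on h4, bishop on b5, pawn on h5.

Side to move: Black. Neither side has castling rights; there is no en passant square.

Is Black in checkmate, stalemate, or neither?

Black to move; black king on h1.
In check: no.
Legal moves for Black include: Be8, Bd7, Bc6, Ba6, Bc4, Ba4, Bd3, Be2, Bf1, Nc6+, Na6, Nd5, Nbd3, Nc2, Nba2, Bb8, Bc7+, Bd6, ... (list truncated; more exist).
Black has legal moves and is not in check → neither.

neither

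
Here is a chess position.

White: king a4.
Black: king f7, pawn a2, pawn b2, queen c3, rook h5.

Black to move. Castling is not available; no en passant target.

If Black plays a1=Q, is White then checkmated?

After a1=Q: white king on a4; in check: yes, from the black queen on a1.
King squares — a3: attacked by Qa1; b3: attacked by Qc3; b4: attacked by Qc3; a5: attacked by Qa1; b5: attacked by Rh5.
White has no legal moves → checkmate.

yes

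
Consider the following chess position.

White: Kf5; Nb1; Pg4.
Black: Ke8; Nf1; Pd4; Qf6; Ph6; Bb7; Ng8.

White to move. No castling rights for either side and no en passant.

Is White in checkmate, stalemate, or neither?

checkmate

White to move; white king on f5.
In check: yes, from the black queen on f6.
King squares — e4: attacked by Bb7; f4: attacked by Qf6; g4: own pawn; e5: attacked by Qf6; g5: attacked by Qf6; e6: attacked by Qf6; f6: attacked by Ng8; g6: attacked by Qf6.
Legal moves for White: none.
In check with no legal moves → checkmate.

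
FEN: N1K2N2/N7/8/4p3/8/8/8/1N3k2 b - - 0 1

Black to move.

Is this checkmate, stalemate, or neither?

neither

Black to move; black king on f1.
In check: no.
Legal moves for Black: Kg2, Kf2, Ke2, Kg1, Ke1, e4.
Black has 6 legal moves and is not in check → neither.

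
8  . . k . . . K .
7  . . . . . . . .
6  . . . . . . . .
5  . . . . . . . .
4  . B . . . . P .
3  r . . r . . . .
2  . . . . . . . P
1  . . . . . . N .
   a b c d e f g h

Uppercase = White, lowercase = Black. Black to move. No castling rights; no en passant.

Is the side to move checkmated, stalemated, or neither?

Black to move; black king on c8.
In check: no.
Legal moves for Black include: Kd8, Kb8, Kd7, Kc7, Kb7, Rd8+, Rd7, Rd6, Rd5, Rd4, Rh3, Rg3, Rf3, Re3, Rdc3, Rdb3, Rd2, Rd1, ... (list truncated; more exist).
Black has legal moves and is not in check → neither.

neither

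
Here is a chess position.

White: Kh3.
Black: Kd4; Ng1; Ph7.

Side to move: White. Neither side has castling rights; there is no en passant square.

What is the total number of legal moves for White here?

5

White to move; king on h3.
In check: yes, from the black knight on g1.
Legal moves: Kh4, Kg4, Kg3, Kh2, Kg2.
Count: 5.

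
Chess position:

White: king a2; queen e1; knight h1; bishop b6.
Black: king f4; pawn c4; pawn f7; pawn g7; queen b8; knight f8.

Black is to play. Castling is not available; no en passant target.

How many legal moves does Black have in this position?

23

Black to move; king on f4.
In check: no.
Legal moves: Nh7, Nd7, Ng6, Ne6, Qe8, Qd8, Qc8, Qa8+, Qc7, Qb7, Qa7+, Qd6, Qxb6, Qe5, Kg5, Kf5, Kg4, Kf3, g6, f6, c3, g5, f5.
Count: 23.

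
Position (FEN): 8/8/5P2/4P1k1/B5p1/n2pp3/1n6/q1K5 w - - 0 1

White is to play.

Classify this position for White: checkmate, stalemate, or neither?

checkmate

White to move; white king on c1.
In check: yes, from the black queen on a1.
King squares — b1: attacked by Qa1; d1: attacked by Qa1; b2: attacked by Qa1; c2: attacked by Na3; d2: attacked by Pe3.
Legal moves for White: none.
In check with no legal moves → checkmate.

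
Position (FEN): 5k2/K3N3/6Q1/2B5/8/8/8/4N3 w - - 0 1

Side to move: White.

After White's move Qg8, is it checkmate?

yes

After Qg8: black king on f8; in check: yes, from the white queen on g8.
King squares — e7: attacked by Bc5; f7: attacked by Qg8; g7: attacked by Qg8; e8: attacked by Qg8; g8: attacked by Ne7.
Black has no legal moves → checkmate.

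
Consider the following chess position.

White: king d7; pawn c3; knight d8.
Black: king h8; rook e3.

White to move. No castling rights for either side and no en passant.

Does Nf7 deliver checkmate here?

no

After Nf7: black king on h8; in check: yes, from the white knight on f7.
Black has 3 legal replies: Kg8, Kh7, Kg7.
In check but a legal move exists → not checkmate.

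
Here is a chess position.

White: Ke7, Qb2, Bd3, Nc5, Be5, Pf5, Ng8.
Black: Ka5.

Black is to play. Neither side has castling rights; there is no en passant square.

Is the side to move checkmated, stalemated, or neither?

Black to move; black king on a5.
In check: no.
King squares — a4: attacked by Nc5; b4: attacked by Qb2; b5: attacked by Qb2; a6: attacked by Bd3; b6: attacked by Qb2.
Legal moves for Black: none.
Not in check and no legal moves → stalemate.

stalemate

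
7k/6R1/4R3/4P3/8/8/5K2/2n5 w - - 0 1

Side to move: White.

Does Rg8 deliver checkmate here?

After Rg8: black king on h8; in check: yes, from the white rook on g8.
Black has 2 legal replies: Kxg8, Kh7.
In check but a legal move exists → not checkmate.

no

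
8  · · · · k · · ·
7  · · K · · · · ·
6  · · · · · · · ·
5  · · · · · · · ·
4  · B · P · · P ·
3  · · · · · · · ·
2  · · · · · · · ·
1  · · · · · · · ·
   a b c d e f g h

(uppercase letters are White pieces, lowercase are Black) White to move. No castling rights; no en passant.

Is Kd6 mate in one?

no

After Kd6: black king on e8; in check: no.
Black is not in check, so this cannot be checkmate.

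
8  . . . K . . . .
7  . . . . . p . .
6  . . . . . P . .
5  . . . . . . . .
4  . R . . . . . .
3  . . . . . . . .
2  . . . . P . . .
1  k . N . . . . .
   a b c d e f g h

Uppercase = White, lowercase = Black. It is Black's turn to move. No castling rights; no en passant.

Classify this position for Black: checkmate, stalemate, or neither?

Black to move; black king on a1.
In check: no.
King squares — b1: attacked by Rb4; a2: attacked by Nc1; b2: attacked by Rb4.
Legal moves for Black: none.
Not in check and no legal moves → stalemate.

stalemate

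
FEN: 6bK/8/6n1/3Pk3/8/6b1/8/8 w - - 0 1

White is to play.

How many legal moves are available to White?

White to move; king on h8.
In check: yes, from the black knight on g6.
Legal moves: Kxg8, Kg7.
Count: 2.

2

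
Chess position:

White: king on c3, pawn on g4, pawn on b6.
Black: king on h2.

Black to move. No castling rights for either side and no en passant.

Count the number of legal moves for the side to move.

Black to move; king on h2.
In check: no.
Legal moves: Kh3, Kg3, Kg2, Kh1, Kg1.
Count: 5.

5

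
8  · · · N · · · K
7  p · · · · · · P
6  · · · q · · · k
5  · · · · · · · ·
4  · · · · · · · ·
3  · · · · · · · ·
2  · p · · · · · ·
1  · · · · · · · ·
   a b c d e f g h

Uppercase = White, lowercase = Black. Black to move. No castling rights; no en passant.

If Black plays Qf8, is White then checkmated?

After Qf8: white king on h8; in check: yes, from the black queen on f8.
King squares — g7: attacked by Kh6; h7: own pawn; g8: attacked by Qf8.
White has no legal moves → checkmate.

yes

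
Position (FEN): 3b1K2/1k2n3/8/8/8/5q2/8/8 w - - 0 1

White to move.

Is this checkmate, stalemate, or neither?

neither

White to move; white king on f8.
In check: yes, from the black queen on f3.
King squares — e7: attacked by Bd8; f7: attacked by Qf3; g7: available; e8: available; g8: attacked by Ne7.
Legal moves for White: Ke8, Kg7.
White is in check but has 2 legal moves → neither.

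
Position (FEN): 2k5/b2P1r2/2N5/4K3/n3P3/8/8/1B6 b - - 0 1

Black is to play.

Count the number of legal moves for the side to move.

Black to move; king on c8.
In check: yes, from the white pawn on d7.
Legal moves: Kxd7, Kc7, Kb7, Rxd7.
Count: 4.

4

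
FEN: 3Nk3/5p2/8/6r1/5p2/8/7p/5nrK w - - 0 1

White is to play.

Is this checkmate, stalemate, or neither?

checkmate

White to move; white king on h1.
In check: yes, from the black rook on g1.
King squares — g1: attacked by Ph2; g2: attacked by Rg1; h2: attacked by Nf1.
Legal moves for White: none.
In check with no legal moves → checkmate.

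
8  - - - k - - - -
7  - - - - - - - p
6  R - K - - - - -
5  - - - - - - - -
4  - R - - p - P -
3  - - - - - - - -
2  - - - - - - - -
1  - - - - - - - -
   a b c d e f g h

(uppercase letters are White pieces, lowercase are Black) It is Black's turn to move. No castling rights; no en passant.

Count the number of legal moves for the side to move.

6

Black to move; king on d8.
In check: no.
Legal moves: Ke8, Kc8, Ke7, h6, e3, h5.
Count: 6.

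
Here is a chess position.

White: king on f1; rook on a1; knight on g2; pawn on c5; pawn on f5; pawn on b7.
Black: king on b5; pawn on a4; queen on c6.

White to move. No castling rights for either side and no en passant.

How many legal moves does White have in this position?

20

White to move; king on f1.
In check: no.
Legal moves: Nh4, Nf4, Ne3, Ne1, Kf2, Ke2, Kg1, Ke1, Rxa4, Ra3, Ra2, Re1, Rd1, Rc1, Rb1+, b8=Q+, b8=R+, b8=B, b8=N, f6.
Count: 20.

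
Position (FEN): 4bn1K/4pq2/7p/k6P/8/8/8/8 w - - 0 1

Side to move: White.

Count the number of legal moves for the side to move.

White to move; king on h8.
In check: no.
Legal moves: none.
Count: 0.

0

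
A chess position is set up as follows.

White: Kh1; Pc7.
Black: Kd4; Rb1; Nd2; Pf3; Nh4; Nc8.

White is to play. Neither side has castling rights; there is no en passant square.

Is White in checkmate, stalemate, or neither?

neither

White to move; white king on h1.
In check: yes, from the black rook on b1.
King squares — g1: attacked by Rb1; g2: attacked by Pf3; h2: available.
Legal moves for White: Kh2.
White is in check but has 1 legal move → neither.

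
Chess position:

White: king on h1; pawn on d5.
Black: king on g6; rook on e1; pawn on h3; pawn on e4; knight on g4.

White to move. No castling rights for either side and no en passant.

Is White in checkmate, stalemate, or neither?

checkmate

White to move; white king on h1.
In check: yes, from the black rook on e1.
King squares — g1: attacked by Re1; g2: attacked by Ph3; h2: attacked by Ng4.
Legal moves for White: none.
In check with no legal moves → checkmate.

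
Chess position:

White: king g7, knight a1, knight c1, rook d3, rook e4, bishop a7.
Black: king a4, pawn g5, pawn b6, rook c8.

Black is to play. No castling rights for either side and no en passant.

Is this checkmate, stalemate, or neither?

neither

Black to move; black king on a4.
In check: yes, from the white rook on e4.
King squares — a3: attacked by Rd3; b3: attacked by Na1; b4: attacked by Re4; a5: available; b5: available.
Legal moves for Black: Kb5, Ka5, Rc4.
Black is in check but has 3 legal moves → neither.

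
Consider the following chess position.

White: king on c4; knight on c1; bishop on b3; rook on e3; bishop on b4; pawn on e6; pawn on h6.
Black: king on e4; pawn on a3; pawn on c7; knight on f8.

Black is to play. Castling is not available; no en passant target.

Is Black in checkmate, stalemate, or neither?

Black to move; black king on e4.
In check: yes, from the white rook on e3.
King squares — d3: attacked by Nc1; e3: available; f3: attacked by Re3; d4: attacked by Kc4; f4: available; d5: attacked by Kc4; e5: attacked by Re3; f5: available.
Legal moves for Black: Kf5, Kf4, Kxe3.
Black is in check but has 3 legal moves → neither.

neither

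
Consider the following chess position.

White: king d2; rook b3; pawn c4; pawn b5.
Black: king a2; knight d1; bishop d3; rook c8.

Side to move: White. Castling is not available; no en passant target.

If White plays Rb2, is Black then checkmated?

no

After Rb2: black king on a2; in check: yes, from the white rook on b2.
Black has 4 legal replies: Ka3, Kxb2, Ka1, Nxb2.
In check but a legal move exists → not checkmate.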